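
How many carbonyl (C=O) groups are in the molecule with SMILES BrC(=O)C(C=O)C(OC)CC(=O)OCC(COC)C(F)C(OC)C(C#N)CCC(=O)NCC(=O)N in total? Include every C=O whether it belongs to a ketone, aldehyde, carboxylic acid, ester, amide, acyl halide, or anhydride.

BrCO: acyl halide, 1 C=O (running total 1).
CH(CHO): aldehyde, 1 C=O (running total 2).
CH2COOCH2: ester, 1 C=O (running total 3).
CH2CONHCH2: amide, 1 C=O (running total 4).
CONH2: amide, 1 C=O (running total 5).

5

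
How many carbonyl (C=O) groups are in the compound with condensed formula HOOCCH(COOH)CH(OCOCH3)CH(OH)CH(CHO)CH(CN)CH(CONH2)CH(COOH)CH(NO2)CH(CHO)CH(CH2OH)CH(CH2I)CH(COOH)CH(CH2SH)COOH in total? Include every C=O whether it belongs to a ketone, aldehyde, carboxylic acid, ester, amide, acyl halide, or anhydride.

HOOC: carboxylic acid, 1 C=O (running total 1).
CH(COOH): carboxylic acid, 1 C=O (running total 2).
CH(OCOCH3): ester, 1 C=O (running total 3).
CH(CHO): aldehyde, 1 C=O (running total 4).
CH(CONH2): amide, 1 C=O (running total 5).
CH(COOH): carboxylic acid, 1 C=O (running total 6).
CH(CHO): aldehyde, 1 C=O (running total 7).
CH(COOH): carboxylic acid, 1 C=O (running total 8).
COOH: carboxylic acid, 1 C=O (running total 9).

9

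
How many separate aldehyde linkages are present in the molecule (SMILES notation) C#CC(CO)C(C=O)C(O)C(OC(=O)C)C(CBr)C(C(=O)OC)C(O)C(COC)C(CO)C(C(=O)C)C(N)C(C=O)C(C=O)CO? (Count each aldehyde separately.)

Reading the structure from left to right:
  HC≡C: C≡C triple bond → alkyne.
  CH(CH2OH): pendant –CH2OH on an sp³ backbone C → alcohol.
  CH(CHO): pendant –CHO: carbonyl C bonded to C and H → aldehyde.
  CH(OH): –OH on an sp³ carbon → alcohol (secondary).
  CH(OCOCH3): pendant –OC(=O)CH3: an acyloxy group → ester.
  CH(CH2Br): pendant –CH2X: halogen on sp³ carbon → alkyl halide.
  CH(COOCH3): pendant –COOCH3: carbonyl C bonded to C and –OCH3 → ester.
  CH(OH): –OH on an sp³ carbon → alcohol (secondary).
  CH(CH2OCH3): pendant –CH2OCH3: C–O–C linkage → ether.
  CH(CH2OH): pendant –CH2OH on an sp³ backbone C → alcohol.
  CH(COCH3): pendant –COCH3: carbonyl C bonded to two carbons → ketone.
  CH(NH2): –NH2 on an sp³ carbon with no adjacent C=O → amine.
  CH(CHO): pendant –CHO: carbonyl C bonded to C and H → aldehyde.
  CH(CHO): pendant –CHO: carbonyl C bonded to C and H → aldehyde.
  CH2OH: –OH on an sp³ carbon → alcohol.
Aldehyde appears at: CH(CHO), CH(CHO), CH(CHO) → 3.

3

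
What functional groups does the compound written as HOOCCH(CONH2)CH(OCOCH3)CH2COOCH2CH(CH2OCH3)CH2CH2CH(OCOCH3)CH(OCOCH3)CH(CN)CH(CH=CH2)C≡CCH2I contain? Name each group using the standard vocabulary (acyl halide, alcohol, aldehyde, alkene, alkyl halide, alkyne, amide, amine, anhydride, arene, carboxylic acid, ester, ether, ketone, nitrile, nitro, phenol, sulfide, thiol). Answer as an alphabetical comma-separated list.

Reading the structure from left to right:
  HOOC: –COOH: carbonyl C bonded to –OH and C → carboxylic acid (the –OH is not a separate alcohol).
  CH(CONH2): pendant –CONH2: carbonyl C bonded to C and N → amide.
  CH(OCOCH3): pendant –OC(=O)CH3: an acyloxy group → ester.
  CH2COOCH2: –C(=O)–O–C with C on the carbonyl side → ester.
  CH(CH2OCH3): pendant –CH2OCH3: C–O–C linkage → ether.
  CH(OCOCH3): pendant –OC(=O)CH3: an acyloxy group → ester.
  CH(OCOCH3): pendant –OC(=O)CH3: an acyloxy group → ester.
  CH(CN): pendant –C≡N: nitrile.
  CH(CH=CH2): pendant –CH=CH2: C=C double bond → alkene.
  C≡C: C≡C triple bond → alkyne.
  CH2I: halogen on an sp³ carbon → alkyl halide.

alkene, alkyl halide, alkyne, amide, carboxylic acid, ester, ether, nitrile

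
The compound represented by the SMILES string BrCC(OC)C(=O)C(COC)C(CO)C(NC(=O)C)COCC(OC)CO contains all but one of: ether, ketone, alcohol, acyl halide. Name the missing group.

alcohol: present (CH(CH2OH) — pendant –CH2OH on an sp³ backbone C → alcohol).
ether: present (CH(OCH3) — pendant –OCH3: C–O–C with sp³ C, no adjacent C=O → ether).
ketone: present (CO — –C(=O)– with carbon on both sides → ketone).
acyl halide: no segment matches this pattern.

acyl halide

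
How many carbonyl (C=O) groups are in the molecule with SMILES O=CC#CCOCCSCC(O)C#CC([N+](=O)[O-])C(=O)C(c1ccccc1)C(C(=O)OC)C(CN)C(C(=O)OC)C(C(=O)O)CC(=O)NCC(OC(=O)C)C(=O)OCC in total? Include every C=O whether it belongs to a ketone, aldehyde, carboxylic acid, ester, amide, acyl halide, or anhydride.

8

OHC: aldehyde, 1 C=O (running total 1).
CO: ketone, 1 C=O (running total 2).
CH(COOCH3): ester, 1 C=O (running total 3).
CH(COOCH3): ester, 1 C=O (running total 4).
CH(COOH): carboxylic acid, 1 C=O (running total 5).
CH2CONHCH2: amide, 1 C=O (running total 6).
CH(OCOCH3): ester, 1 C=O (running total 7).
COOCH2CH3: ester, 1 C=O (running total 8).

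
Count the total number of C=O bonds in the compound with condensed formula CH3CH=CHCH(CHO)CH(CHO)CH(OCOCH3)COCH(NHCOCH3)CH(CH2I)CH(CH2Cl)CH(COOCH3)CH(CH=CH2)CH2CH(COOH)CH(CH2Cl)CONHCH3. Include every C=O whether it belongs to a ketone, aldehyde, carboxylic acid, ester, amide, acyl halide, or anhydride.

8

CH(CHO): aldehyde, 1 C=O (running total 1).
CH(CHO): aldehyde, 1 C=O (running total 2).
CH(OCOCH3): ester, 1 C=O (running total 3).
CO: ketone, 1 C=O (running total 4).
CH(NHCOCH3): amide, 1 C=O (running total 5).
CH(COOCH3): ester, 1 C=O (running total 6).
CH(COOH): carboxylic acid, 1 C=O (running total 7).
CONHCH3: amide, 1 C=O (running total 8).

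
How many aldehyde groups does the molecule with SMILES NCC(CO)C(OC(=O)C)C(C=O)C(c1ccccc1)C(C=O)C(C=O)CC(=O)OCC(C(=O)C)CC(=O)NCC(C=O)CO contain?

Working along the chain:
  H2NCH2: –NH2 on an sp³ carbon with no adjacent C=O → amine.
  CH(CH2OH): pendant –CH2OH on an sp³ backbone C → alcohol.
  CH(OCOCH3): pendant –OC(=O)CH3: an acyloxy group → ester.
  CH(CHO): pendant –CHO: carbonyl C bonded to C and H → aldehyde.
  CH(C6H5): pendant –C6H5: benzene ring → arene.
  CH(CHO): pendant –CHO: carbonyl C bonded to C and H → aldehyde.
  CH(CHO): pendant –CHO: carbonyl C bonded to C and H → aldehyde.
  CH2COOCH2: –C(=O)–O–C with C on the carbonyl side → ester.
  CH(COCH3): pendant –COCH3: carbonyl C bonded to two carbons → ketone.
  CH2CONHCH2: –C(=O)–N– linkage → amide (the N is not an amine).
  CH(CHO): pendant –CHO: carbonyl C bonded to C and H → aldehyde.
  CH2OH: –OH on an sp³ carbon → alcohol.
Aldehyde appears at: CH(CHO), CH(CHO), CH(CHO), CH(CHO) → 4.

4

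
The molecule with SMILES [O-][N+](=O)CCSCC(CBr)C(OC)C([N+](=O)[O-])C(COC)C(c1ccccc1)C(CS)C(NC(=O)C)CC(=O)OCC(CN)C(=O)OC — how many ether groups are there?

2

–NO2 on carbon → nitro group.
C–S–C linkage → sulfide (thioether).
pendant –CH2X: halogen on sp³ carbon → alkyl halide.
pendant –OCH3: C–O–C with sp³ C, no adjacent C=O → ether.
–NO2 on an sp³ carbon → nitro (the N=O is not a carbonyl).
pendant –CH2OCH3: C–O–C linkage → ether.
pendant –C6H5: benzene ring → arene.
pendant –CH2SH → thiol.
pendant –NHC(=O)CH3: N bonded to a carbonyl → amide (not amine).
–C(=O)–O–C with C on the carbonyl side → ester.
pendant –CH2NH2: N on sp³ C, no adjacent C=O → amine.
–C(=O)OCH3: carbonyl C bonded to C and to –OCH3 → ester (not ketone + ether).
Ether appears at: CH(OCH3), CH(CH2OCH3) → 2.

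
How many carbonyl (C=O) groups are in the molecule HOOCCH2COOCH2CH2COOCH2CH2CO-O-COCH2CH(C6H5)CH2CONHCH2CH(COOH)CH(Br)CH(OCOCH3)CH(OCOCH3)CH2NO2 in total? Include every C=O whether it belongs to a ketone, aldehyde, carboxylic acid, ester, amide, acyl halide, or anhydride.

9

HOOC: carboxylic acid, 1 C=O (running total 1).
CH2COOCH2: ester, 1 C=O (running total 2).
CH2COOCH2: ester, 1 C=O (running total 3).
CH2CO-O-COCH2: anhydride, 2 C=O (running total 5).
CH2CONHCH2: amide, 1 C=O (running total 6).
CH(COOH): carboxylic acid, 1 C=O (running total 7).
CH(OCOCH3): ester, 1 C=O (running total 8).
CH(OCOCH3): ester, 1 C=O (running total 9).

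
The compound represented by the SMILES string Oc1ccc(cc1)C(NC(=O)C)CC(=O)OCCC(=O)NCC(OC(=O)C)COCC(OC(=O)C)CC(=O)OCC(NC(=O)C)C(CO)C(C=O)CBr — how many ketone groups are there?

Working along the chain:
  HOC6H4: –OH attached directly to an aromatic ring → phenol (not alcohol); the ring itself is an arene.
  CH(NHCOCH3): pendant –NHC(=O)CH3: N bonded to a carbonyl → amide (not amine).
  CH2COOCH2: –C(=O)–O–C with C on the carbonyl side → ester.
  CH2CONHCH2: –C(=O)–N– linkage → amide (the N is not an amine).
  CH(OCOCH3): pendant –OC(=O)CH3: an acyloxy group → ester.
  CH2OCH2: C–O–C with sp³ carbons on both sides and no adjacent C=O → ether.
  CH(OCOCH3): pendant –OC(=O)CH3: an acyloxy group → ester.
  CH2COOCH2: –C(=O)–O–C with C on the carbonyl side → ester.
  CH(NHCOCH3): pendant –NHC(=O)CH3: N bonded to a carbonyl → amide (not amine).
  CH(CH2OH): pendant –CH2OH on an sp³ backbone C → alcohol.
  CH(CHO): pendant –CHO: carbonyl C bonded to C and H → aldehyde.
  CH2Br: halogen on an sp³ carbon → alkyl halide.
No segment is a ketone: CH(NHCOCH3) is amide, not ketone; CH2COOCH2 is ester, not ketone; CH2CONHCH2 is amide, not ketone. → 0.

0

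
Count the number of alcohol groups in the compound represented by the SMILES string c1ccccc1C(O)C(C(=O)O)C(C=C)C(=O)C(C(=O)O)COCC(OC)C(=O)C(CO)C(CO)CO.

C6H5– phenyl ring → arene.
–OH on an sp³ carbon → alcohol (secondary).
pendant –COOH: carbonyl C bonded to C and –OH → carboxylic acid.
pendant –CH=CH2: C=C double bond → alkene.
–C(=O)– with carbon on both sides → ketone.
pendant –COOH: carbonyl C bonded to C and –OH → carboxylic acid.
C–O–C with sp³ carbons on both sides and no adjacent C=O → ether.
pendant –OCH3: C–O–C with sp³ C, no adjacent C=O → ether.
–C(=O)– with carbon on both sides → ketone.
pendant –CH2OH on an sp³ backbone C → alcohol.
pendant –CH2OH on an sp³ backbone C → alcohol.
–OH on an sp³ carbon → alcohol.
Alcohol appears at: CH(OH), CH(CH2OH), CH(CH2OH), CH2OH → 4.

4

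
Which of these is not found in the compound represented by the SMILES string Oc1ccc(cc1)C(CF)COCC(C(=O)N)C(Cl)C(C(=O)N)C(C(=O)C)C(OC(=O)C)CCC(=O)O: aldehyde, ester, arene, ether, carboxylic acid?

aldehyde

ether: present (CH2OCH2 — C–O–C with sp³ carbons on both sides and no adjacent C=O → ether).
ester: present (CH(OCOCH3) — pendant –OC(=O)CH3: an acyloxy group → ester).
arene: present (HOC6H4 — –OH attached directly to an aromatic ring → phenol (not alcohol); the ring itself is an arene).
carboxylic acid: present (COOH — –COOH: carbonyl C bonded to –OH and C → carboxylic acid (the –OH is not a separate alcohol)).
aldehyde: absent. In CH(COCH3), the carbonyl carbon is bonded to two carbons, so it is a ketone, not an aldehyde. In COOH, the carbonyl carbon bears –OH, not –H, so it is a carboxylic acid.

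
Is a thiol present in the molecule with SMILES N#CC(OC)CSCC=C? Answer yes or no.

Reading the structure from left to right:
  N≡C: N≡C–: carbon triple-bonded to nitrogen → nitrile.
  CH(OCH3): pendant –OCH3: C–O–C with sp³ C, no adjacent C=O → ether.
  CH2SCH2: C–S–C linkage → sulfide (thioether).
  CH=CH2: C=C double bond → alkene.
The groups actually present are: alkene, ether, nitrile, sulfide.

no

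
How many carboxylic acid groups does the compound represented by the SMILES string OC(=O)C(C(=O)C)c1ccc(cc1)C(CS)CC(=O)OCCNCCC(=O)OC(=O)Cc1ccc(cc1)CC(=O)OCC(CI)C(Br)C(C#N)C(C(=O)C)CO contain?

Working along the chain:
  HOOC: –COOH: carbonyl C bonded to –OH and C → carboxylic acid (the –OH is not a separate alcohol).
  CH(COCH3): pendant –COCH3: carbonyl C bonded to two carbons → ketone.
  C6H4: para-disubstituted benzene ring → arene.
  CH(CH2SH): pendant –CH2SH → thiol.
  CH2COOCH2: –C(=O)–O–C with C on the carbonyl side → ester.
  CH2NHCH2: C–N–C with sp³ carbons and no adjacent C=O → amine (secondary).
  CH2CO-O-COCH2: two acyl groups sharing one oxygen, –C(=O)–O–C(=O)– → anhydride.
  C6H4: para-disubstituted benzene ring → arene.
  CH2COOCH2: –C(=O)–O–C with C on the carbonyl side → ester.
  CH(CH2I): pendant –CH2X: halogen on sp³ carbon → alkyl halide.
  CH(Br): halogen on an sp³ carbon → alkyl halide.
  CH(CN): pendant –C≡N: nitrile.
  CH(COCH3): pendant –COCH3: carbonyl C bonded to two carbons → ketone.
  CH2OH: –OH on an sp³ carbon → alcohol.
Carboxylic acid appears at: HOOC → 1.

1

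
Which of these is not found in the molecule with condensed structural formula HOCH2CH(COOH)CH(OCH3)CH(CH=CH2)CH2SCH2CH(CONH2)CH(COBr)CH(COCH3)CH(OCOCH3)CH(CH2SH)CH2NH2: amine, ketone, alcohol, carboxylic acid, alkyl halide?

alcohol: present (HOCH2 — HO– on an sp³ carbon → alcohol).
carboxylic acid: present (CH(COOH) — pendant –COOH: carbonyl C bonded to C and –OH → carboxylic acid).
ketone: present (CH(COCH3) — pendant –COCH3: carbonyl C bonded to two carbons → ketone).
amine: present (CH2NH2 — –NH2 on an sp³ carbon with no adjacent C=O → amine).
alkyl halide: absent. In CH(COBr), the halogen is on a carbonyl carbon, which makes it an acyl halide, not an alkyl halide.

alkyl halide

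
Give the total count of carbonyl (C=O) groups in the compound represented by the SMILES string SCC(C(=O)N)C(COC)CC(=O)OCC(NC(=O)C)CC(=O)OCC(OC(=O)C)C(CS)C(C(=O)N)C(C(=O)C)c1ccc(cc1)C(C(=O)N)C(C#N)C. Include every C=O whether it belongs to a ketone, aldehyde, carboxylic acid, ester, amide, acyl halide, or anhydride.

CH(CONH2): amide, 1 C=O (running total 1).
CH2COOCH2: ester, 1 C=O (running total 2).
CH(NHCOCH3): amide, 1 C=O (running total 3).
CH2COOCH2: ester, 1 C=O (running total 4).
CH(OCOCH3): ester, 1 C=O (running total 5).
CH(CONH2): amide, 1 C=O (running total 6).
CH(COCH3): ketone, 1 C=O (running total 7).
CH(CONH2): amide, 1 C=O (running total 8).

8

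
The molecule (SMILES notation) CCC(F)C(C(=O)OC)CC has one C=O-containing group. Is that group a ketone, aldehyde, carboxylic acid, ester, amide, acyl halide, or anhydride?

ester

The carbonyl is in the CH(COOCH3) segment: pendant –COOCH3: carbonyl C bonded to C and –OCH3 → ester.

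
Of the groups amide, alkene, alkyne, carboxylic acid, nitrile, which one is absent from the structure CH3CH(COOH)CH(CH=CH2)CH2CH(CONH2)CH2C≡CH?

nitrile

amide: present (CH(CONH2) — pendant –CONH2: carbonyl C bonded to C and N → amide).
alkyne: present (C≡CH — C≡C triple bond → alkyne).
alkene: present (CH(CH=CH2) — pendant –CH=CH2: C=C double bond → alkene).
carboxylic acid: present (CH(COOH) — pendant –COOH: carbonyl C bonded to C and –OH → carboxylic acid).
nitrile: absent. In C≡CH, the triple bond is C≡C, not C≡N.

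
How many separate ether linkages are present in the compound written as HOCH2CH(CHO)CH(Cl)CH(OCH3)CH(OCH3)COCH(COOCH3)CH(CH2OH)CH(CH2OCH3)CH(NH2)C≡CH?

3

Working along the chain:
  HOCH2: HO– on an sp³ carbon → alcohol.
  CH(CHO): pendant –CHO: carbonyl C bonded to C and H → aldehyde.
  CH(Cl): halogen on an sp³ carbon → alkyl halide.
  CH(OCH3): pendant –OCH3: C–O–C with sp³ C, no adjacent C=O → ether.
  CH(OCH3): pendant –OCH3: C–O–C with sp³ C, no adjacent C=O → ether.
  CO: –C(=O)– with carbon on both sides → ketone.
  CH(COOCH3): pendant –COOCH3: carbonyl C bonded to C and –OCH3 → ester.
  CH(CH2OH): pendant –CH2OH on an sp³ backbone C → alcohol.
  CH(CH2OCH3): pendant –CH2OCH3: C–O–C linkage → ether.
  CH(NH2): –NH2 on an sp³ carbon with no adjacent C=O → amine.
  C≡CH: C≡C triple bond → alkyne.
Ether appears at: CH(OCH3), CH(OCH3), CH(CH2OCH3) → 3.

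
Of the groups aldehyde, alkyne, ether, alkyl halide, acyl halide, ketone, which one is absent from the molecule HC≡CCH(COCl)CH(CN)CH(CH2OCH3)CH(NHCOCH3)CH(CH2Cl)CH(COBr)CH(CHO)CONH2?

acyl halide: present (CH(COCl) — pendant –C(=O)X: carbonyl C bonded to C and halogen → acyl halide).
aldehyde: present (CH(CHO) — pendant –CHO: carbonyl C bonded to C and H → aldehyde).
ether: present (CH(CH2OCH3) — pendant –CH2OCH3: C–O–C linkage → ether).
alkyne: present (HC≡C — C≡C triple bond → alkyne).
alkyl halide: present (CH(CH2Cl) — pendant –CH2X: halogen on sp³ carbon → alkyl halide).
ketone: absent. In each of CH(NHCOCH3) and CONH2, the C=O is bonded to nitrogen, which defines an amide, not a ketone. In CH(CHO), the carbonyl carbon carries an H, so it is an aldehyde, not a ketone. In each of CH(COCl) and CH(COBr), the C=O is bonded to a halogen, which defines an acyl halide, not a ketone.

ketone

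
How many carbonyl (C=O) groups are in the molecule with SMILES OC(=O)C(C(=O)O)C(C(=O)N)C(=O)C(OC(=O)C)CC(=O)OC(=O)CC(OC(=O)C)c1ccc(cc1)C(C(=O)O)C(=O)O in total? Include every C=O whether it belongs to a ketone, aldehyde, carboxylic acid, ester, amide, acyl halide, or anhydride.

10

HOOC: carboxylic acid, 1 C=O (running total 1).
CH(COOH): carboxylic acid, 1 C=O (running total 2).
CH(CONH2): amide, 1 C=O (running total 3).
CO: ketone, 1 C=O (running total 4).
CH(OCOCH3): ester, 1 C=O (running total 5).
CH2CO-O-COCH2: anhydride, 2 C=O (running total 7).
CH(OCOCH3): ester, 1 C=O (running total 8).
CH(COOH): carboxylic acid, 1 C=O (running total 9).
COOH: carboxylic acid, 1 C=O (running total 10).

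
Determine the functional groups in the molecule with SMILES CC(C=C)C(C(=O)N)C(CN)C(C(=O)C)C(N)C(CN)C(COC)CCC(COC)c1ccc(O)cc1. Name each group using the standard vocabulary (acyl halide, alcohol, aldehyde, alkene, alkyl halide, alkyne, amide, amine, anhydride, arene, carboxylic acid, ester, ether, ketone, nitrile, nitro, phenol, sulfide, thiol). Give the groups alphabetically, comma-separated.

alkene, amide, amine, arene, ether, ketone, phenol

pendant –CH=CH2: C=C double bond → alkene.
pendant –CONH2: carbonyl C bonded to C and N → amide.
pendant –CH2NH2: N on sp³ C, no adjacent C=O → amine.
pendant –COCH3: carbonyl C bonded to two carbons → ketone.
–NH2 on an sp³ carbon with no adjacent C=O → amine.
pendant –CH2NH2: N on sp³ C, no adjacent C=O → amine.
pendant –CH2OCH3: C–O–C linkage → ether.
pendant –CH2OCH3: C–O–C linkage → ether.
–OH attached directly to an aromatic ring → phenol (not alcohol); the ring itself is an arene.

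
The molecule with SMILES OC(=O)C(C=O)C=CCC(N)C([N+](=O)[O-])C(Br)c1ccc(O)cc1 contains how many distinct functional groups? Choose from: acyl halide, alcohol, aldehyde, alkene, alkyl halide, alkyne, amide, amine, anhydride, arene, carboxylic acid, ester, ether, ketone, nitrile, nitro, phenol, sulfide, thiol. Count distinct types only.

8

Taking each segment in turn:
  HOOC: –COOH: carbonyl C bonded to –OH and C → carboxylic acid (the –OH is not a separate alcohol).
  CH(CHO): pendant –CHO: carbonyl C bonded to C and H → aldehyde.
  CH=CH: C=C double bond → alkene.
  CH(NH2): –NH2 on an sp³ carbon with no adjacent C=O → amine.
  CH(NO2): –NO2 on an sp³ carbon → nitro (the N=O is not a carbonyl).
  CH(Br): halogen on an sp³ carbon → alkyl halide.
  C6H4OH: –OH attached directly to an aromatic ring → phenol (not alcohol); the ring itself is an arene.
Distinct types present: aldehyde, alkene, alkyl halide, amine, arene, carboxylic acid, nitro, phenol.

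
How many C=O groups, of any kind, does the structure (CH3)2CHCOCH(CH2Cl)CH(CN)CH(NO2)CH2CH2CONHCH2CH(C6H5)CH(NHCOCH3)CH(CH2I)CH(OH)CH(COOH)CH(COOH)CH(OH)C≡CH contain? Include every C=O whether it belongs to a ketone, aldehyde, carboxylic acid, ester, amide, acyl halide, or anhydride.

CO: ketone, 1 C=O (running total 1).
CH2CONHCH2: amide, 1 C=O (running total 2).
CH(NHCOCH3): amide, 1 C=O (running total 3).
CH(COOH): carboxylic acid, 1 C=O (running total 4).
CH(COOH): carboxylic acid, 1 C=O (running total 5).

5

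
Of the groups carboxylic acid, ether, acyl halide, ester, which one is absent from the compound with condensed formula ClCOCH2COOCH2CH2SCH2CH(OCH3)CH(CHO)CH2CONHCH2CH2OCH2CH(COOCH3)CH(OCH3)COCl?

ester: present (CH2COOCH2 — –C(=O)–O–C with C on the carbonyl side → ester).
ether: present (CH(OCH3) — pendant –OCH3: C–O–C with sp³ C, no adjacent C=O → ether).
acyl halide: present (ClCO — –C(=O)Cl: carbonyl C bonded to C and to a halogen → acyl halide (not alkyl halide)).
carboxylic acid: absent. In each of CH2COOCH2 and CH(COOCH3), the acyl oxygen is bonded to carbon (–O–C), not to H, so this is an ester. In CH2CONHCH2, the carbonyl is bonded to nitrogen, not to –OH; that is an amide.

carboxylic acid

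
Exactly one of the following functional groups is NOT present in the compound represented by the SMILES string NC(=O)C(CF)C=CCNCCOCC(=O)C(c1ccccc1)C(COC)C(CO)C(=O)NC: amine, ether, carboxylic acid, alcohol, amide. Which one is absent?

carboxylic acid

ether: present (CH2OCH2 — C–O–C with sp³ carbons on both sides and no adjacent C=O → ether).
amine: present (CH2NHCH2 — C–N–C with sp³ carbons and no adjacent C=O → amine (secondary)).
amide: present (H2NCO — –C(=O)NH2: carbonyl C bonded to C and to N → amide (the N is not a separate amine)).
alcohol: present (CH(CH2OH) — pendant –CH2OH on an sp³ backbone C → alcohol).
carboxylic acid: absent. In each of H2NCO and CONHCH3, the carbonyl is bonded to nitrogen, not to –OH; that is an amide.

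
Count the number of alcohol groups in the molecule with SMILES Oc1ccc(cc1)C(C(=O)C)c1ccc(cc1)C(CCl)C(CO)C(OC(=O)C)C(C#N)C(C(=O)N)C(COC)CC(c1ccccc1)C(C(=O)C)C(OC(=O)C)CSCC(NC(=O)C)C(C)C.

–OH attached directly to an aromatic ring → phenol (not alcohol); the ring itself is an arene.
pendant –COCH3: carbonyl C bonded to two carbons → ketone.
para-disubstituted benzene ring → arene.
pendant –CH2X: halogen on sp³ carbon → alkyl halide.
pendant –CH2OH on an sp³ backbone C → alcohol.
pendant –OC(=O)CH3: an acyloxy group → ester.
pendant –C≡N: nitrile.
pendant –CONH2: carbonyl C bonded to C and N → amide.
pendant –CH2OCH3: C–O–C linkage → ether.
pendant –C6H5: benzene ring → arene.
pendant –COCH3: carbonyl C bonded to two carbons → ketone.
pendant –OC(=O)CH3: an acyloxy group → ester.
C–S–C linkage → sulfide (thioether).
pendant –NHC(=O)CH3: N bonded to a carbonyl → amide (not amine).
Alcohol appears at: CH(CH2OH) → 1.

1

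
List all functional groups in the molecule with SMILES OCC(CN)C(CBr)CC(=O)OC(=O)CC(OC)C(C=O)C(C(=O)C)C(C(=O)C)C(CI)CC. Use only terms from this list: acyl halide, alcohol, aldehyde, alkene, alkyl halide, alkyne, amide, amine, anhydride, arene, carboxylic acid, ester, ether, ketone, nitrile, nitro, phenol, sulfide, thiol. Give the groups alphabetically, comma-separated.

HO– on an sp³ carbon → alcohol.
pendant –CH2NH2: N on sp³ C, no adjacent C=O → amine.
pendant –CH2X: halogen on sp³ carbon → alkyl halide.
two acyl groups sharing one oxygen, –C(=O)–O–C(=O)– → anhydride.
pendant –OCH3: C–O–C with sp³ C, no adjacent C=O → ether.
pendant –CHO: carbonyl C bonded to C and H → aldehyde.
pendant –COCH3: carbonyl C bonded to two carbons → ketone.
pendant –COCH3: carbonyl C bonded to two carbons → ketone.
pendant –CH2X: halogen on sp³ carbon → alkyl halide.

alcohol, aldehyde, alkyl halide, amine, anhydride, ether, ketone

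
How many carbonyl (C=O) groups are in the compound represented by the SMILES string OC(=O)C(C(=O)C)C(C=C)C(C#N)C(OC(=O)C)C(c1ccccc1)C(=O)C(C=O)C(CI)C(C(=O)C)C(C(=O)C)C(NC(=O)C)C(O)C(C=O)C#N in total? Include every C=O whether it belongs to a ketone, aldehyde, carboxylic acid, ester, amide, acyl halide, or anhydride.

9

HOOC: carboxylic acid, 1 C=O (running total 1).
CH(COCH3): ketone, 1 C=O (running total 2).
CH(OCOCH3): ester, 1 C=O (running total 3).
CO: ketone, 1 C=O (running total 4).
CH(CHO): aldehyde, 1 C=O (running total 5).
CH(COCH3): ketone, 1 C=O (running total 6).
CH(COCH3): ketone, 1 C=O (running total 7).
CH(NHCOCH3): amide, 1 C=O (running total 8).
CH(CHO): aldehyde, 1 C=O (running total 9).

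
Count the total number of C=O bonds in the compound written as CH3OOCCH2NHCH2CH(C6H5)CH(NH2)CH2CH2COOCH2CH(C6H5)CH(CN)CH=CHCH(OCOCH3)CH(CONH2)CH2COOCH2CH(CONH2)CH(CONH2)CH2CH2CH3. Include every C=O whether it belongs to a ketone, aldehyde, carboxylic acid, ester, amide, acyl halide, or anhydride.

7

CH3OOC: ester, 1 C=O (running total 1).
CH2COOCH2: ester, 1 C=O (running total 2).
CH(OCOCH3): ester, 1 C=O (running total 3).
CH(CONH2): amide, 1 C=O (running total 4).
CH2COOCH2: ester, 1 C=O (running total 5).
CH(CONH2): amide, 1 C=O (running total 6).
CH(CONH2): amide, 1 C=O (running total 7).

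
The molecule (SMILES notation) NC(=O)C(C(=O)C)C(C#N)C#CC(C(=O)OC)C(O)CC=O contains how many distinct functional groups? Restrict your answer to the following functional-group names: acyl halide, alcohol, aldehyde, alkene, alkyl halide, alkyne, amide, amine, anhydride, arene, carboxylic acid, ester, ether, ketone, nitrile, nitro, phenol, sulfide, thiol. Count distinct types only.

7

–C(=O)NH2: carbonyl C bonded to C and to N → amide (the N is not a separate amine).
pendant –COCH3: carbonyl C bonded to two carbons → ketone.
pendant –C≡N: nitrile.
C≡C triple bond → alkyne.
pendant –COOCH3: carbonyl C bonded to C and –OCH3 → ester.
–OH on an sp³ carbon → alcohol (secondary).
terminal –CHO: carbonyl C bonded to H and C → aldehyde.
Distinct types present: alcohol, aldehyde, alkyne, amide, ester, ketone, nitrile.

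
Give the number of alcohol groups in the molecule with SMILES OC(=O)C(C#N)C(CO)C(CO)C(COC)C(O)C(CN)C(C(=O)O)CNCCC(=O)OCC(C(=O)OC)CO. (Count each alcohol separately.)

4

Working along the chain:
  HOOC: –COOH: carbonyl C bonded to –OH and C → carboxylic acid (the –OH is not a separate alcohol).
  CH(CN): pendant –C≡N: nitrile.
  CH(CH2OH): pendant –CH2OH on an sp³ backbone C → alcohol.
  CH(CH2OH): pendant –CH2OH on an sp³ backbone C → alcohol.
  CH(CH2OCH3): pendant –CH2OCH3: C–O–C linkage → ether.
  CH(OH): –OH on an sp³ carbon → alcohol (secondary).
  CH(CH2NH2): pendant –CH2NH2: N on sp³ C, no adjacent C=O → amine.
  CH(COOH): pendant –COOH: carbonyl C bonded to C and –OH → carboxylic acid.
  CH2NHCH2: C–N–C with sp³ carbons and no adjacent C=O → amine (secondary).
  CH2COOCH2: –C(=O)–O–C with C on the carbonyl side → ester.
  CH(COOCH3): pendant –COOCH3: carbonyl C bonded to C and –OCH3 → ester.
  CH2OH: –OH on an sp³ carbon → alcohol.
Alcohol appears at: CH(CH2OH), CH(CH2OH), CH(OH), CH2OH → 4.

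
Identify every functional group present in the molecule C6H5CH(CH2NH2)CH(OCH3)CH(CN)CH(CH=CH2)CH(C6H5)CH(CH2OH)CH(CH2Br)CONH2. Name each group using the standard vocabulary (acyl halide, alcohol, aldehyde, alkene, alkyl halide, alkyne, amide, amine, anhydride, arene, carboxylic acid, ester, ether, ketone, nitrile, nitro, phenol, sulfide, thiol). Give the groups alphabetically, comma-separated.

C6H5– phenyl ring → arene.
pendant –CH2NH2: N on sp³ C, no adjacent C=O → amine.
pendant –OCH3: C–O–C with sp³ C, no adjacent C=O → ether.
pendant –C≡N: nitrile.
pendant –CH=CH2: C=C double bond → alkene.
pendant –C6H5: benzene ring → arene.
pendant –CH2OH on an sp³ backbone C → alcohol.
pendant –CH2X: halogen on sp³ carbon → alkyl halide.
–C(=O)NH2: carbonyl C bonded to C and to N → amide (the N is not a separate amine).

alcohol, alkene, alkyl halide, amide, amine, arene, ether, nitrile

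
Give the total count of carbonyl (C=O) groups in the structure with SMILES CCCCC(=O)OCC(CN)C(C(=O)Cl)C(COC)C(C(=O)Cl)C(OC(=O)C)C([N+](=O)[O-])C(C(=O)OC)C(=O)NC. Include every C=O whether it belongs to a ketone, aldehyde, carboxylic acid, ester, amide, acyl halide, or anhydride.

6

CH2COOCH2: ester, 1 C=O (running total 1).
CH(COCl): acyl halide, 1 C=O (running total 2).
CH(COCl): acyl halide, 1 C=O (running total 3).
CH(OCOCH3): ester, 1 C=O (running total 4).
CH(COOCH3): ester, 1 C=O (running total 5).
CONHCH3: amide, 1 C=O (running total 6).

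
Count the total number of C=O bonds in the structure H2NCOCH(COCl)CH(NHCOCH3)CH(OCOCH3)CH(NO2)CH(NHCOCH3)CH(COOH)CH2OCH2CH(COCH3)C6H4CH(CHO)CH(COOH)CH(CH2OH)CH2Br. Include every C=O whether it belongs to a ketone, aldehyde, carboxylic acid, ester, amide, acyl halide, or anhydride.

9

H2NCO: amide, 1 C=O (running total 1).
CH(COCl): acyl halide, 1 C=O (running total 2).
CH(NHCOCH3): amide, 1 C=O (running total 3).
CH(OCOCH3): ester, 1 C=O (running total 4).
CH(NHCOCH3): amide, 1 C=O (running total 5).
CH(COOH): carboxylic acid, 1 C=O (running total 6).
CH(COCH3): ketone, 1 C=O (running total 7).
CH(CHO): aldehyde, 1 C=O (running total 8).
CH(COOH): carboxylic acid, 1 C=O (running total 9).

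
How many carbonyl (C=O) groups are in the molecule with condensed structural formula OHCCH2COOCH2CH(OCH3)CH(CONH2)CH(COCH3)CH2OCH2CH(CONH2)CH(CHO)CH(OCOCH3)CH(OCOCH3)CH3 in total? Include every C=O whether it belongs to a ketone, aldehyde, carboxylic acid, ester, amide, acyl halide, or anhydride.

8

OHC: aldehyde, 1 C=O (running total 1).
CH2COOCH2: ester, 1 C=O (running total 2).
CH(CONH2): amide, 1 C=O (running total 3).
CH(COCH3): ketone, 1 C=O (running total 4).
CH(CONH2): amide, 1 C=O (running total 5).
CH(CHO): aldehyde, 1 C=O (running total 6).
CH(OCOCH3): ester, 1 C=O (running total 7).
CH(OCOCH3): ester, 1 C=O (running total 8).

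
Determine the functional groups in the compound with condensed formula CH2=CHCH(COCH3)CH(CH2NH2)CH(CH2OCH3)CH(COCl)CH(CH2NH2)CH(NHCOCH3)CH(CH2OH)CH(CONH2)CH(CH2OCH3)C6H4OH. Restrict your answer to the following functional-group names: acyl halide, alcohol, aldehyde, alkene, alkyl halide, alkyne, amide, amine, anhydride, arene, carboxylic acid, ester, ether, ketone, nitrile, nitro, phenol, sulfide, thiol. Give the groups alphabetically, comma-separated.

acyl halide, alcohol, alkene, amide, amine, arene, ether, ketone, phenol

C=C double bond → alkene.
pendant –COCH3: carbonyl C bonded to two carbons → ketone.
pendant –CH2NH2: N on sp³ C, no adjacent C=O → amine.
pendant –CH2OCH3: C–O–C linkage → ether.
pendant –C(=O)X: carbonyl C bonded to C and halogen → acyl halide.
pendant –CH2NH2: N on sp³ C, no adjacent C=O → amine.
pendant –NHC(=O)CH3: N bonded to a carbonyl → amide (not amine).
pendant –CH2OH on an sp³ backbone C → alcohol.
pendant –CONH2: carbonyl C bonded to C and N → amide.
pendant –CH2OCH3: C–O–C linkage → ether.
–OH attached directly to an aromatic ring → phenol (not alcohol); the ring itself is an arene.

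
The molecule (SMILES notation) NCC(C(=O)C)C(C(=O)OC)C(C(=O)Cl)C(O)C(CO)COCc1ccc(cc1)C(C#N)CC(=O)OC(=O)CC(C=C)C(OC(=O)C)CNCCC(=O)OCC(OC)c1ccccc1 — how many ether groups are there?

2

–NH2 on an sp³ carbon with no adjacent C=O → amine.
pendant –COCH3: carbonyl C bonded to two carbons → ketone.
pendant –COOCH3: carbonyl C bonded to C and –OCH3 → ester.
pendant –C(=O)X: carbonyl C bonded to C and halogen → acyl halide.
–OH on an sp³ carbon → alcohol (secondary).
pendant –CH2OH on an sp³ backbone C → alcohol.
C–O–C with sp³ carbons on both sides and no adjacent C=O → ether.
para-disubstituted benzene ring → arene.
pendant –C≡N: nitrile.
two acyl groups sharing one oxygen, –C(=O)–O–C(=O)– → anhydride.
pendant –CH=CH2: C=C double bond → alkene.
pendant –OC(=O)CH3: an acyloxy group → ester.
C–N–C with sp³ carbons and no adjacent C=O → amine (secondary).
–C(=O)–O–C with C on the carbonyl side → ester.
pendant –OCH3: C–O–C with sp³ C, no adjacent C=O → ether.
–C6H5 phenyl ring → arene.
Ether appears at: CH2OCH2, CH(OCH3) → 2.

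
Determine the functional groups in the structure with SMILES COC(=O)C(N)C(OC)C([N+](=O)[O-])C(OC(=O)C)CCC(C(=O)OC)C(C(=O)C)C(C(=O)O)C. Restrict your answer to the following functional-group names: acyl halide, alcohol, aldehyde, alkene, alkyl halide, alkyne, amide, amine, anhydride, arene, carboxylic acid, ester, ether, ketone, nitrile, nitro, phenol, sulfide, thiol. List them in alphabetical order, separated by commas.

Reading the structure from left to right:
  CH3OOC: CH3O–C(=O)–: carbonyl C bonded to C and to –OCH3 → ester (not ketone + ether).
  CH(NH2): –NH2 on an sp³ carbon with no adjacent C=O → amine.
  CH(OCH3): pendant –OCH3: C–O–C with sp³ C, no adjacent C=O → ether.
  CH(NO2): –NO2 on an sp³ carbon → nitro (the N=O is not a carbonyl).
  CH(OCOCH3): pendant –OC(=O)CH3: an acyloxy group → ester.
  CH(COOCH3): pendant –COOCH3: carbonyl C bonded to C and –OCH3 → ester.
  CH(COCH3): pendant –COCH3: carbonyl C bonded to two carbons → ketone.
  CH(COOH): pendant –COOH: carbonyl C bonded to C and –OH → carboxylic acid.

amine, carboxylic acid, ester, ether, ketone, nitro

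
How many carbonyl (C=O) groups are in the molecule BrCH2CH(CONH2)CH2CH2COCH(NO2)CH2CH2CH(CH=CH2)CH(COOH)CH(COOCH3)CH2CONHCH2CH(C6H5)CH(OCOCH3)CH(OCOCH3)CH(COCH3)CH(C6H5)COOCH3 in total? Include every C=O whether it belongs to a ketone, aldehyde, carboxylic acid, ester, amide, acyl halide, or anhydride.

9

CH(CONH2): amide, 1 C=O (running total 1).
CO: ketone, 1 C=O (running total 2).
CH(COOH): carboxylic acid, 1 C=O (running total 3).
CH(COOCH3): ester, 1 C=O (running total 4).
CH2CONHCH2: amide, 1 C=O (running total 5).
CH(OCOCH3): ester, 1 C=O (running total 6).
CH(OCOCH3): ester, 1 C=O (running total 7).
CH(COCH3): ketone, 1 C=O (running total 8).
COOCH3: ester, 1 C=O (running total 9).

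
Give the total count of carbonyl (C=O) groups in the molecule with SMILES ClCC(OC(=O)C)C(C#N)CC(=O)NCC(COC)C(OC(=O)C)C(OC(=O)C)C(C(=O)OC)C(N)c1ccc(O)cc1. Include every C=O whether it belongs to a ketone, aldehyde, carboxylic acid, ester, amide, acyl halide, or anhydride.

CH(OCOCH3): ester, 1 C=O (running total 1).
CH2CONHCH2: amide, 1 C=O (running total 2).
CH(OCOCH3): ester, 1 C=O (running total 3).
CH(OCOCH3): ester, 1 C=O (running total 4).
CH(COOCH3): ester, 1 C=O (running total 5).

5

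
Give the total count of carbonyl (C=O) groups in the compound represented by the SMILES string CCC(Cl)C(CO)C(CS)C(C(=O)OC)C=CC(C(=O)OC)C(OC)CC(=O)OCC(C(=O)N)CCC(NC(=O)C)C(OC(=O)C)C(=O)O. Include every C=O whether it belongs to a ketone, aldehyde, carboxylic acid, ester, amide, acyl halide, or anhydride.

7

CH(COOCH3): ester, 1 C=O (running total 1).
CH(COOCH3): ester, 1 C=O (running total 2).
CH2COOCH2: ester, 1 C=O (running total 3).
CH(CONH2): amide, 1 C=O (running total 4).
CH(NHCOCH3): amide, 1 C=O (running total 5).
CH(OCOCH3): ester, 1 C=O (running total 6).
COOH: carboxylic acid, 1 C=O (running total 7).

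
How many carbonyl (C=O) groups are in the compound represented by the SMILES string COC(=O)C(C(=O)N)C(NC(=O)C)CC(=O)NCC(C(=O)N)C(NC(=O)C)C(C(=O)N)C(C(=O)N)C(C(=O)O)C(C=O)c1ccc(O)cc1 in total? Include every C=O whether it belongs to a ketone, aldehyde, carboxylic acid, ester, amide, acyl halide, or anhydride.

CH3OOC: ester, 1 C=O (running total 1).
CH(CONH2): amide, 1 C=O (running total 2).
CH(NHCOCH3): amide, 1 C=O (running total 3).
CH2CONHCH2: amide, 1 C=O (running total 4).
CH(CONH2): amide, 1 C=O (running total 5).
CH(NHCOCH3): amide, 1 C=O (running total 6).
CH(CONH2): amide, 1 C=O (running total 7).
CH(CONH2): amide, 1 C=O (running total 8).
CH(COOH): carboxylic acid, 1 C=O (running total 9).
CH(CHO): aldehyde, 1 C=O (running total 10).

10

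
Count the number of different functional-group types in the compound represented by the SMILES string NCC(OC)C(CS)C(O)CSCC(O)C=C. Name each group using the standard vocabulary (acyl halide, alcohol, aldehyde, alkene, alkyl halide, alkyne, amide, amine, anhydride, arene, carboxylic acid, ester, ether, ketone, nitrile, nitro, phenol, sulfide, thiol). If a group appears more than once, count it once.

6

Working along the chain:
  H2NCH2: –NH2 on an sp³ carbon with no adjacent C=O → amine.
  CH(OCH3): pendant –OCH3: C–O–C with sp³ C, no adjacent C=O → ether.
  CH(CH2SH): pendant –CH2SH → thiol.
  CH(OH): –OH on an sp³ carbon → alcohol (secondary).
  CH2SCH2: C–S–C linkage → sulfide (thioether).
  CH(OH): –OH on an sp³ carbon → alcohol (secondary).
  CH=CH2: C=C double bond → alkene.
Distinct types present: alcohol, alkene, amine, ether, sulfide, thiol.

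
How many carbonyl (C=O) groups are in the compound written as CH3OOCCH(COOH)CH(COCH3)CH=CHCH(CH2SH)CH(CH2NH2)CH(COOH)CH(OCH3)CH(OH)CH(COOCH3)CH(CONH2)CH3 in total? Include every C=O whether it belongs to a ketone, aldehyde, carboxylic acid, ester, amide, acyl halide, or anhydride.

CH3OOC: ester, 1 C=O (running total 1).
CH(COOH): carboxylic acid, 1 C=O (running total 2).
CH(COCH3): ketone, 1 C=O (running total 3).
CH(COOH): carboxylic acid, 1 C=O (running total 4).
CH(COOCH3): ester, 1 C=O (running total 5).
CH(CONH2): amide, 1 C=O (running total 6).

6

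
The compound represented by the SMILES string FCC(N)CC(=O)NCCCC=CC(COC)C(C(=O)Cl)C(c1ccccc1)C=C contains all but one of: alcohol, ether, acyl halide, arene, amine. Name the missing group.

alcohol

ether: present (CH(CH2OCH3) — pendant –CH2OCH3: C–O–C linkage → ether).
acyl halide: present (CH(COCl) — pendant –C(=O)X: carbonyl C bonded to C and halogen → acyl halide).
arene: present (CH(C6H5) — pendant –C6H5: benzene ring → arene).
amine: present (CH(NH2) — –NH2 on an sp³ carbon with no adjacent C=O → amine).
alcohol: no segment matches this pattern.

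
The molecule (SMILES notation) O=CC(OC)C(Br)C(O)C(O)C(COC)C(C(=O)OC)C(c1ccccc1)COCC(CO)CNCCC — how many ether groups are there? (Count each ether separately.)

3

Taking each segment in turn:
  OHC: terminal –CHO: carbonyl C bonded to H and C → aldehyde.
  CH(OCH3): pendant –OCH3: C–O–C with sp³ C, no adjacent C=O → ether.
  CH(Br): halogen on an sp³ carbon → alkyl halide.
  CH(OH): –OH on an sp³ carbon → alcohol (secondary).
  CH(OH): –OH on an sp³ carbon → alcohol (secondary).
  CH(CH2OCH3): pendant –CH2OCH3: C–O–C linkage → ether.
  CH(COOCH3): pendant –COOCH3: carbonyl C bonded to C and –OCH3 → ester.
  CH(C6H5): pendant –C6H5: benzene ring → arene.
  CH2OCH2: C–O–C with sp³ carbons on both sides and no adjacent C=O → ether.
  CH(CH2OH): pendant –CH2OH on an sp³ backbone C → alcohol.
  CH2NHCH2: C–N–C with sp³ carbons and no adjacent C=O → amine (secondary).
Ether appears at: CH(OCH3), CH(CH2OCH3), CH2OCH2 → 3.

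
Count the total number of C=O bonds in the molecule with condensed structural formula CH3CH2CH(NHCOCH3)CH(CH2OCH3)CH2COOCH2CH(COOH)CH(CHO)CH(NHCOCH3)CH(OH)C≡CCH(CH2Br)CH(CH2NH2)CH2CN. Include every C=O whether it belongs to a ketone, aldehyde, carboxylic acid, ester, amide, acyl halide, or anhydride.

CH(NHCOCH3): amide, 1 C=O (running total 1).
CH2COOCH2: ester, 1 C=O (running total 2).
CH(COOH): carboxylic acid, 1 C=O (running total 3).
CH(CHO): aldehyde, 1 C=O (running total 4).
CH(NHCOCH3): amide, 1 C=O (running total 5).

5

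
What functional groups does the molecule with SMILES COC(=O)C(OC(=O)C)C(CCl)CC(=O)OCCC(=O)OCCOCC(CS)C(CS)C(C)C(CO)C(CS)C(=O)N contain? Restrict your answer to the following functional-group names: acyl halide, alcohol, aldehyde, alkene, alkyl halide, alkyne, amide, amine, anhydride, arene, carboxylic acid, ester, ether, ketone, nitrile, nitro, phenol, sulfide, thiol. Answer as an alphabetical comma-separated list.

Working along the chain:
  CH3OOC: CH3O–C(=O)–: carbonyl C bonded to C and to –OCH3 → ester (not ketone + ether).
  CH(OCOCH3): pendant –OC(=O)CH3: an acyloxy group → ester.
  CH(CH2Cl): pendant –CH2X: halogen on sp³ carbon → alkyl halide.
  CH2COOCH2: –C(=O)–O–C with C on the carbonyl side → ester.
  CH2COOCH2: –C(=O)–O–C with C on the carbonyl side → ester.
  CH2OCH2: C–O–C with sp³ carbons on both sides and no adjacent C=O → ether.
  CH(CH2SH): pendant –CH2SH → thiol.
  CH(CH2SH): pendant –CH2SH → thiol.
  CH(CH2OH): pendant –CH2OH on an sp³ backbone C → alcohol.
  CH(CH2SH): pendant –CH2SH → thiol.
  CONH2: –C(=O)NH2: carbonyl C bonded to C and to N → amide (the N is not a separate amine).

alcohol, alkyl halide, amide, ester, ether, thiol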